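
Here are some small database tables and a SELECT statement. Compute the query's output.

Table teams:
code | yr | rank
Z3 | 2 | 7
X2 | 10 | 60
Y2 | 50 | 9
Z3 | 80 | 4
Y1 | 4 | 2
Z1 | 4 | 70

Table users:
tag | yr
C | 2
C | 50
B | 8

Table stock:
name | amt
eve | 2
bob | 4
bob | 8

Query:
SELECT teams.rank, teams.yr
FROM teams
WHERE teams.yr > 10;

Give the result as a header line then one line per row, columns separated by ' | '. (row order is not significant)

== RESULT ==
teams.rank | teams.yr
9 | 50
4 | 80

Derivation:
After WHERE (2 rows):
teams.code | teams.yr | teams.rank
Y2 | 50 | 9
Z3 | 80 | 4
After SELECT (2 rows):
teams.rank | teams.yr
9 | 50
4 | 80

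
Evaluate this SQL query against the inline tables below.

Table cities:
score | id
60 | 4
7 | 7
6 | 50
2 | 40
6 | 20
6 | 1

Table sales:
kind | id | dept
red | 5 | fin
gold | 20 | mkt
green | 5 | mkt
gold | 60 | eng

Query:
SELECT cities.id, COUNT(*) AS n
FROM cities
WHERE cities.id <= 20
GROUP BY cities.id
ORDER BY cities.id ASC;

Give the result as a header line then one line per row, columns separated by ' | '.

After WHERE (4 rows):
cities.score | cities.id
60 | 4
7 | 7
6 | 20
6 | 1
After GROUP BY (4 rows):
cities.id | n
4 | 1
7 | 1
20 | 1
1 | 1
After ORDER BY (4 rows):
cities.id | n
1 | 1
4 | 1
7 | 1
20 | 1

== RESULT ==
cities.id | n
1 | 1
4 | 1
7 | 1
20 | 1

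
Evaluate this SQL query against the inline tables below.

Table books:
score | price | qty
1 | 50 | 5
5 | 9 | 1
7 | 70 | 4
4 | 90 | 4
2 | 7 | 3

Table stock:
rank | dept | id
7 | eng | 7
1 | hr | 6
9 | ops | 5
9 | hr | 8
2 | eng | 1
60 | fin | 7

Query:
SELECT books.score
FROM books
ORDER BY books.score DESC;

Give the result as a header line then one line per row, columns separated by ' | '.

== RESULT ==
books.score
7
5
4
2
1

Derivation:
After SELECT (5 rows):
books.score
1
5
7
4
2
After ORDER BY (5 rows):
books.score
7
5
4
2
1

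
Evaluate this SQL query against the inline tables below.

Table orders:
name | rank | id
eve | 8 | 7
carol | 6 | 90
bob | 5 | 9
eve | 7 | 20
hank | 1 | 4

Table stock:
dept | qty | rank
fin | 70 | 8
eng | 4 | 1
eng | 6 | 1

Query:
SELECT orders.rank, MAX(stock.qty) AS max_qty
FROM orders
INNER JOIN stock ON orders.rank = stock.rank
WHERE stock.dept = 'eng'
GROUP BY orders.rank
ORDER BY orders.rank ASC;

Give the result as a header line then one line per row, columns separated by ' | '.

== RESULT ==
orders.rank | max_qty
1 | 6

Derivation:
After JOIN stock (3 rows):
orders.name | orders.rank | orders.id | stock.dept | stock.qty | stock.rank
eve | 8 | 7 | fin | 70 | 8
hank | 1 | 4 | eng | 4 | 1
hank | 1 | 4 | eng | 6 | 1
After WHERE (2 rows):
orders.name | orders.rank | orders.id | stock.dept | stock.qty | stock.rank
hank | 1 | 4 | eng | 4 | 1
hank | 1 | 4 | eng | 6 | 1
After GROUP BY (1 rows):
orders.rank | max_qty
1 | 6
After ORDER BY (1 rows):
orders.rank | max_qty
1 | 6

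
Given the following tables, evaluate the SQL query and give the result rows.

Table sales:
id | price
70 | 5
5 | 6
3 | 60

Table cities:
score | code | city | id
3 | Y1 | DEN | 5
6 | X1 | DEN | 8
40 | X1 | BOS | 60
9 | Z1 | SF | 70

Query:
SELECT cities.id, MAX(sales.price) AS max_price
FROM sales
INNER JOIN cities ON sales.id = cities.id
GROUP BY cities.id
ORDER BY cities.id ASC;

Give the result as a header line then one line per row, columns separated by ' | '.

== RESULT ==
cities.id | max_price
5 | 6
70 | 5

Derivation:
After JOIN cities (2 rows):
sales.id | sales.price | cities.score | cities.code | cities.city | cities.id
70 | 5 | 9 | Z1 | SF | 70
5 | 6 | 3 | Y1 | DEN | 5
After GROUP BY (2 rows):
cities.id | max_price
70 | 5
5 | 6
After ORDER BY (2 rows):
cities.id | max_price
5 | 6
70 | 5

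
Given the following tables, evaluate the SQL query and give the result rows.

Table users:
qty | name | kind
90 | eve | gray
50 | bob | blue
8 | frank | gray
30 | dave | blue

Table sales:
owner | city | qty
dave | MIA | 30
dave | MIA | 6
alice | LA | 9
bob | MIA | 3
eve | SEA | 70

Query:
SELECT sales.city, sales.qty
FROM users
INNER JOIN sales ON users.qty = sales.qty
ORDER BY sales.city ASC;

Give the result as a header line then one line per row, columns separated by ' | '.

== RESULT ==
sales.city | sales.qty
MIA | 30

Derivation:
After JOIN sales (1 rows):
users.qty | users.name | users.kind | sales.owner | sales.city | sales.qty
30 | dave | blue | dave | MIA | 30
After SELECT (1 rows):
sales.city | sales.qty
MIA | 30
After ORDER BY (1 rows):
sales.city | sales.qty
MIA | 30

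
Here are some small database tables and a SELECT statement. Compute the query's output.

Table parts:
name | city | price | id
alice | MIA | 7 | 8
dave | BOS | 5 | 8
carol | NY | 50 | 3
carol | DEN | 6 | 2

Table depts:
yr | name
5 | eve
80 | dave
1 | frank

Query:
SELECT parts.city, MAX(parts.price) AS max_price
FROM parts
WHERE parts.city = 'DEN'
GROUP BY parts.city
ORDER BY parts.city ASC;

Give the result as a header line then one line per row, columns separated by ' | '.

After WHERE (1 rows):
parts.name | parts.city | parts.price | parts.id
carol | DEN | 6 | 2
After GROUP BY (1 rows):
parts.city | max_price
DEN | 6
After ORDER BY (1 rows):
parts.city | max_price
DEN | 6

== RESULT ==
parts.city | max_price
DEN | 6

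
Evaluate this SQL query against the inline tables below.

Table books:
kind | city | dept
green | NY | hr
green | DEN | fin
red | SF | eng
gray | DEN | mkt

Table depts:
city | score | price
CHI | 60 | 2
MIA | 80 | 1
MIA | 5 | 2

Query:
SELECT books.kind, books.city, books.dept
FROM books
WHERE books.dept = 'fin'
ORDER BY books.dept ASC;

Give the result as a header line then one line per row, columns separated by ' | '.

== RESULT ==
books.kind | books.city | books.dept
green | DEN | fin

Derivation:
After WHERE (1 rows):
books.kind | books.city | books.dept
green | DEN | fin
After SELECT (1 rows):
books.kind | books.city | books.dept
green | DEN | fin
After ORDER BY (1 rows):
books.kind | books.city | books.dept
green | DEN | fin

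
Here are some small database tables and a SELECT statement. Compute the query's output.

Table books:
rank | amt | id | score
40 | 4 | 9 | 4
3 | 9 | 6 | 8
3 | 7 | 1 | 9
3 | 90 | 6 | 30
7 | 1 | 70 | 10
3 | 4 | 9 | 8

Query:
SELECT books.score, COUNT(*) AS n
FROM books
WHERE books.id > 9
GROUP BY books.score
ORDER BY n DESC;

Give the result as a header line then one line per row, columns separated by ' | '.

After WHERE (1 rows):
books.rank | books.amt | books.id | books.score
7 | 1 | 70 | 10
After GROUP BY (1 rows):
books.score | n
10 | 1
After ORDER BY (1 rows):
books.score | n
10 | 1

== RESULT ==
books.score | n
10 | 1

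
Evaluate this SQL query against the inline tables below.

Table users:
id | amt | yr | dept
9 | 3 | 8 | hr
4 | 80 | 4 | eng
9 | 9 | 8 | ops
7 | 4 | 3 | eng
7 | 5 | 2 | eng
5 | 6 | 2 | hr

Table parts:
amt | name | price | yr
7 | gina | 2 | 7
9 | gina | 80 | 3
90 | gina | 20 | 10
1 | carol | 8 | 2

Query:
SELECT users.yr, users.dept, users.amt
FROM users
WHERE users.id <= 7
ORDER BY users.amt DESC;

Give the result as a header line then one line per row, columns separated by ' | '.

== RESULT ==
users.yr | users.dept | users.amt
4 | eng | 80
2 | hr | 6
2 | eng | 5
3 | eng | 4

Derivation:
After WHERE (4 rows):
users.id | users.amt | users.yr | users.dept
4 | 80 | 4 | eng
7 | 4 | 3 | eng
7 | 5 | 2 | eng
5 | 6 | 2 | hr
After SELECT (4 rows):
users.yr | users.dept | users.amt
4 | eng | 80
3 | eng | 4
2 | eng | 5
2 | hr | 6
After ORDER BY (4 rows):
users.yr | users.dept | users.amt
4 | eng | 80
2 | hr | 6
2 | eng | 5
3 | eng | 4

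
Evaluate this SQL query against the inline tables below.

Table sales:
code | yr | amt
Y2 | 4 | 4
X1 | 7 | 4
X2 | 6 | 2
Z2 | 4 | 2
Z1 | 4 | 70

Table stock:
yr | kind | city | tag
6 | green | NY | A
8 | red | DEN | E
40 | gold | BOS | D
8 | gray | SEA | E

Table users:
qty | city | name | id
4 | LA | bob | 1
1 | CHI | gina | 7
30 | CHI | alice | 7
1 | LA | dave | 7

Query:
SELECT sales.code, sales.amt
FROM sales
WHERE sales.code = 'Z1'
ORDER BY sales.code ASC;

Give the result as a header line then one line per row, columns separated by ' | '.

After WHERE (1 rows):
sales.code | sales.yr | sales.amt
Z1 | 4 | 70
After SELECT (1 rows):
sales.code | sales.amt
Z1 | 70
After ORDER BY (1 rows):
sales.code | sales.amt
Z1 | 70

== RESULT ==
sales.code | sales.amt
Z1 | 70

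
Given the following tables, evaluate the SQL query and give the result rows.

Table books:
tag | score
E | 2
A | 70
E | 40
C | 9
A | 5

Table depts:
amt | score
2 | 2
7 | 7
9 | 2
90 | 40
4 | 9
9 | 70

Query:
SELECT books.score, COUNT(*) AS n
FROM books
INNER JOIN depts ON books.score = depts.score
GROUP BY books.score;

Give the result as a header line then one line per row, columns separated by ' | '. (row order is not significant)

After JOIN depts (5 rows):
books.tag | books.score | depts.amt | depts.score
E | 2 | 2 | 2
E | 2 | 9 | 2
A | 70 | 9 | 70
E | 40 | 90 | 40
C | 9 | 4 | 9
After GROUP BY (4 rows):
books.score | n
2 | 2
70 | 1
40 | 1
9 | 1

== RESULT ==
books.score | n
2 | 2
70 | 1
40 | 1
9 | 1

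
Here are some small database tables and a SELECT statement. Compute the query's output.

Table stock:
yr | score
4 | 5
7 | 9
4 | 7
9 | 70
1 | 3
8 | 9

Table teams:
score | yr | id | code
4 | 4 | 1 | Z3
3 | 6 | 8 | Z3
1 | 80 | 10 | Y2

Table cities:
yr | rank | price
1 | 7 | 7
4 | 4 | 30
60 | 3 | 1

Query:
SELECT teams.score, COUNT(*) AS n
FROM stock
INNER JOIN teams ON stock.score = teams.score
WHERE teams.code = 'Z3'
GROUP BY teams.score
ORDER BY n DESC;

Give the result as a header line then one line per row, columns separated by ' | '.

== RESULT ==
teams.score | n
3 | 1

Derivation:
After JOIN teams (1 rows):
stock.yr | stock.score | teams.score | teams.yr | teams.id | teams.code
1 | 3 | 3 | 6 | 8 | Z3
After WHERE (1 rows):
stock.yr | stock.score | teams.score | teams.yr | teams.id | teams.code
1 | 3 | 3 | 6 | 8 | Z3
After GROUP BY (1 rows):
teams.score | n
3 | 1
After ORDER BY (1 rows):
teams.score | n
3 | 1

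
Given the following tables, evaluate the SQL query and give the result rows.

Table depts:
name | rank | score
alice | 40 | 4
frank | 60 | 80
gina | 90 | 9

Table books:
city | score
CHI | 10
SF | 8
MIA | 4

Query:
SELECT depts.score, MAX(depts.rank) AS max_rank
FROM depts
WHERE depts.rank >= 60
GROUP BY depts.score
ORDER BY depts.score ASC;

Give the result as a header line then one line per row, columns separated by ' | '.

== RESULT ==
depts.score | max_rank
9 | 90
80 | 60

Derivation:
After WHERE (2 rows):
depts.name | depts.rank | depts.score
frank | 60 | 80
gina | 90 | 9
After GROUP BY (2 rows):
depts.score | max_rank
80 | 60
9 | 90
After ORDER BY (2 rows):
depts.score | max_rank
9 | 90
80 | 60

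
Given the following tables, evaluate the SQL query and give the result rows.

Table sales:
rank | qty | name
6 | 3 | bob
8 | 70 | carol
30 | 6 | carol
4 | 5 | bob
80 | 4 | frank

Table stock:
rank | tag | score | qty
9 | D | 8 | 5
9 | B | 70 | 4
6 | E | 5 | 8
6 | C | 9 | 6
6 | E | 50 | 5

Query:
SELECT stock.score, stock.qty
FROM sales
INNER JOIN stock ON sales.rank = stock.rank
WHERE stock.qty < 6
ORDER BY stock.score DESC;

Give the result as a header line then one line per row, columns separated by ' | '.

== RESULT ==
stock.score | stock.qty
50 | 5

Derivation:
After JOIN stock (3 rows):
sales.rank | sales.qty | sales.name | stock.rank | stock.tag | stock.score | stock.qty
6 | 3 | bob | 6 | E | 5 | 8
6 | 3 | bob | 6 | C | 9 | 6
6 | 3 | bob | 6 | E | 50 | 5
After WHERE (1 rows):
sales.rank | sales.qty | sales.name | stock.rank | stock.tag | stock.score | stock.qty
6 | 3 | bob | 6 | E | 50 | 5
After SELECT (1 rows):
stock.score | stock.qty
50 | 5
After ORDER BY (1 rows):
stock.score | stock.qty
50 | 5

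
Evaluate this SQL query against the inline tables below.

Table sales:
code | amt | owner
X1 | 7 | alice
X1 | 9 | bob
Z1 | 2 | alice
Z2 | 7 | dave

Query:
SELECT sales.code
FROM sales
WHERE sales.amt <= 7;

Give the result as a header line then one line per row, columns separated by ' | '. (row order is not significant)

After WHERE (3 rows):
sales.code | sales.amt | sales.owner
X1 | 7 | alice
Z1 | 2 | alice
Z2 | 7 | dave
After SELECT (3 rows):
sales.code
X1
Z1
Z2

== RESULT ==
sales.code
X1
Z1
Z2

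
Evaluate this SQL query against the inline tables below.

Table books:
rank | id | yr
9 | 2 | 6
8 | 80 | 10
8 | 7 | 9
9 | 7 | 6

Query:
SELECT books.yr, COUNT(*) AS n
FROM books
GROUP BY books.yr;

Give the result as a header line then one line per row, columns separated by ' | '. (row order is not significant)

After GROUP BY (3 rows):
books.yr | n
6 | 2
10 | 1
9 | 1

== RESULT ==
books.yr | n
6 | 2
10 | 1
9 | 1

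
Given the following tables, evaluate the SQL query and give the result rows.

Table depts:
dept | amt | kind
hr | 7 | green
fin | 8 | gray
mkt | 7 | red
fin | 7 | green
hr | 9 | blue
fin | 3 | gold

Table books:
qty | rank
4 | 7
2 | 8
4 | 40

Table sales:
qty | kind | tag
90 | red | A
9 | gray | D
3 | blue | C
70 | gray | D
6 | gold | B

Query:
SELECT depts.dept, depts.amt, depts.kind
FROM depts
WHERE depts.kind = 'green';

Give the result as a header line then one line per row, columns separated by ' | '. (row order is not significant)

== RESULT ==
depts.dept | depts.amt | depts.kind
hr | 7 | green
fin | 7 | green

Derivation:
After WHERE (2 rows):
depts.dept | depts.amt | depts.kind
hr | 7 | green
fin | 7 | green
After SELECT (2 rows):
depts.dept | depts.amt | depts.kind
hr | 7 | green
fin | 7 | green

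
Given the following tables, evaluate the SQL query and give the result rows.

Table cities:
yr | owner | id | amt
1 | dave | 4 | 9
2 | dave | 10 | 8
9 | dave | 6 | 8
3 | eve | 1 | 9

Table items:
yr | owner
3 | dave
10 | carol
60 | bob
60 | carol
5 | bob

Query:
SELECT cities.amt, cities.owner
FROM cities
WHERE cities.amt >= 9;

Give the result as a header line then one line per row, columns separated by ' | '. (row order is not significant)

After WHERE (2 rows):
cities.yr | cities.owner | cities.id | cities.amt
1 | dave | 4 | 9
3 | eve | 1 | 9
After SELECT (2 rows):
cities.amt | cities.owner
9 | dave
9 | eve

== RESULT ==
cities.amt | cities.owner
9 | dave
9 | eve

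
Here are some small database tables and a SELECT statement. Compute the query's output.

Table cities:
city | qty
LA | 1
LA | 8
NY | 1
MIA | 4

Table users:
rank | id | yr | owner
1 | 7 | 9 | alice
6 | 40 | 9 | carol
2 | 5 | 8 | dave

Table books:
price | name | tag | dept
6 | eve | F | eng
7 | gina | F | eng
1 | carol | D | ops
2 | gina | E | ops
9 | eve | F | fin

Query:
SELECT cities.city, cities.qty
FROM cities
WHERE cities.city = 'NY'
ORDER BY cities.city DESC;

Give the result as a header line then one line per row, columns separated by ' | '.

After WHERE (1 rows):
cities.city | cities.qty
NY | 1
After SELECT (1 rows):
cities.city | cities.qty
NY | 1
After ORDER BY (1 rows):
cities.city | cities.qty
NY | 1

== RESULT ==
cities.city | cities.qty
NY | 1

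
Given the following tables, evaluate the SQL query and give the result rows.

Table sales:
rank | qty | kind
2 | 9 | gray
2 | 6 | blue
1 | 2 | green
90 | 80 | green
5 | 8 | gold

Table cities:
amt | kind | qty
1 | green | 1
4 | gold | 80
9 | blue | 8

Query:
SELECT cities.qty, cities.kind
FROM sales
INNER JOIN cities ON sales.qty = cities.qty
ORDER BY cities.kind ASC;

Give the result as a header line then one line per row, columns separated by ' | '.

== RESULT ==
cities.qty | cities.kind
8 | blue
80 | gold

Derivation:
After JOIN cities (2 rows):
sales.rank | sales.qty | sales.kind | cities.amt | cities.kind | cities.qty
90 | 80 | green | 4 | gold | 80
5 | 8 | gold | 9 | blue | 8
After SELECT (2 rows):
cities.qty | cities.kind
80 | gold
8 | blue
After ORDER BY (2 rows):
cities.qty | cities.kind
8 | blue
80 | gold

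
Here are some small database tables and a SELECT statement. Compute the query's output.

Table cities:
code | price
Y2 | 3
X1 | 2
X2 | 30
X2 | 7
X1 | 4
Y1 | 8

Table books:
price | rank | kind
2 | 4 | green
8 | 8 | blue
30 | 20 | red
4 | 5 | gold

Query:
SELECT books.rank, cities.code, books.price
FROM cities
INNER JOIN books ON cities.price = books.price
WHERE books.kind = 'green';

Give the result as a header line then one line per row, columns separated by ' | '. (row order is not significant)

== RESULT ==
books.rank | cities.code | books.price
4 | X1 | 2

Derivation:
After JOIN books (4 rows):
cities.code | cities.price | books.price | books.rank | books.kind
X1 | 2 | 2 | 4 | green
X2 | 30 | 30 | 20 | red
X1 | 4 | 4 | 5 | gold
Y1 | 8 | 8 | 8 | blue
After WHERE (1 rows):
cities.code | cities.price | books.price | books.rank | books.kind
X1 | 2 | 2 | 4 | green
After SELECT (1 rows):
books.rank | cities.code | books.price
4 | X1 | 2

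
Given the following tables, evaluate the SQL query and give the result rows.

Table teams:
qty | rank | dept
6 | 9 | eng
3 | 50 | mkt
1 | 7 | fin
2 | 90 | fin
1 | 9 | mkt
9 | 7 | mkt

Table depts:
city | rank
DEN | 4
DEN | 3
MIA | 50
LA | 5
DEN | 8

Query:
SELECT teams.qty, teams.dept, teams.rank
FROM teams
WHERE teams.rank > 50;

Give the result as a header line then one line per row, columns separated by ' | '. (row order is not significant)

== RESULT ==
teams.qty | teams.dept | teams.rank
2 | fin | 90

Derivation:
After WHERE (1 rows):
teams.qty | teams.rank | teams.dept
2 | 90 | fin
After SELECT (1 rows):
teams.qty | teams.dept | teams.rank
2 | fin | 90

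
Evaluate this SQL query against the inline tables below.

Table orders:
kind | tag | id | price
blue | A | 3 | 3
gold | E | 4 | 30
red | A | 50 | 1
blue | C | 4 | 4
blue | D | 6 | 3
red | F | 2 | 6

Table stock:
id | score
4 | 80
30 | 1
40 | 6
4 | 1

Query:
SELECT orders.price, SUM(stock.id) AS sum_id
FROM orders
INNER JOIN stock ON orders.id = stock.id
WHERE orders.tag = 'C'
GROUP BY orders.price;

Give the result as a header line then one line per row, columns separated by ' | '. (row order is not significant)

== RESULT ==
orders.price | sum_id
4 | 8

Derivation:
After JOIN stock (4 rows):
orders.kind | orders.tag | orders.id | orders.price | stock.id | stock.score
gold | E | 4 | 30 | 4 | 80
gold | E | 4 | 30 | 4 | 1
blue | C | 4 | 4 | 4 | 80
blue | C | 4 | 4 | 4 | 1
After WHERE (2 rows):
orders.kind | orders.tag | orders.id | orders.price | stock.id | stock.score
blue | C | 4 | 4 | 4 | 80
blue | C | 4 | 4 | 4 | 1
After GROUP BY (1 rows):
orders.price | sum_id
4 | 8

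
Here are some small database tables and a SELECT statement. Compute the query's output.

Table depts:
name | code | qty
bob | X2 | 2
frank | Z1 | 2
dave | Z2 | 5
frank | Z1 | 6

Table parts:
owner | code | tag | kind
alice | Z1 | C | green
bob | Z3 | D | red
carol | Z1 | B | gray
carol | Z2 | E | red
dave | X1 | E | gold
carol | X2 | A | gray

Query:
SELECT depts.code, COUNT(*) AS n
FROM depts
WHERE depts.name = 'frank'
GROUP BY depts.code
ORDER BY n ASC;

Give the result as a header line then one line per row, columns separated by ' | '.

== RESULT ==
depts.code | n
Z1 | 2

Derivation:
After WHERE (2 rows):
depts.name | depts.code | depts.qty
frank | Z1 | 2
frank | Z1 | 6
After GROUP BY (1 rows):
depts.code | n
Z1 | 2
After ORDER BY (1 rows):
depts.code | n
Z1 | 2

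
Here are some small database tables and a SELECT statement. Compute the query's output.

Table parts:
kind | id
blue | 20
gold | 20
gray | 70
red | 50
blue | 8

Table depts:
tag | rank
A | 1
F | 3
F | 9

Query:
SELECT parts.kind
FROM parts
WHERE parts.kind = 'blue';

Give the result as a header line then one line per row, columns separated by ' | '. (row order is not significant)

After WHERE (2 rows):
parts.kind | parts.id
blue | 20
blue | 8
After SELECT (2 rows):
parts.kind
blue
blue

== RESULT ==
parts.kind
blue
blue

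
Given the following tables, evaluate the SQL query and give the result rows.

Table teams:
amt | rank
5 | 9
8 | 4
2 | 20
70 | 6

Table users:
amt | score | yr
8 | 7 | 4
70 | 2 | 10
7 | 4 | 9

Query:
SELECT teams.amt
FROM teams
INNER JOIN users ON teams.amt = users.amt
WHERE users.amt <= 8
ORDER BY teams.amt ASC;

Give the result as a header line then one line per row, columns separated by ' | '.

== RESULT ==
teams.amt
8

Derivation:
After JOIN users (2 rows):
teams.amt | teams.rank | users.amt | users.score | users.yr
8 | 4 | 8 | 7 | 4
70 | 6 | 70 | 2 | 10
After WHERE (1 rows):
teams.amt | teams.rank | users.amt | users.score | users.yr
8 | 4 | 8 | 7 | 4
After SELECT (1 rows):
teams.amt
8
After ORDER BY (1 rows):
teams.amt
8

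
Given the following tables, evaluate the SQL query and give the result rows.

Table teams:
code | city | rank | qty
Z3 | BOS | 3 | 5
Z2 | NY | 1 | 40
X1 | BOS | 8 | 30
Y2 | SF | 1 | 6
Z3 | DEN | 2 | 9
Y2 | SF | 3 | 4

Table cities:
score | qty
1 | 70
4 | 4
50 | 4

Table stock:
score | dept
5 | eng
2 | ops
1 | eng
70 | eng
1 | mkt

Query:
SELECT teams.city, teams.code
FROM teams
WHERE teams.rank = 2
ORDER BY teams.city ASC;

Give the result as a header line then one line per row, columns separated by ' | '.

== RESULT ==
teams.city | teams.code
DEN | Z3

Derivation:
After WHERE (1 rows):
teams.code | teams.city | teams.rank | teams.qty
Z3 | DEN | 2 | 9
After SELECT (1 rows):
teams.city | teams.code
DEN | Z3
After ORDER BY (1 rows):
teams.city | teams.code
DEN | Z3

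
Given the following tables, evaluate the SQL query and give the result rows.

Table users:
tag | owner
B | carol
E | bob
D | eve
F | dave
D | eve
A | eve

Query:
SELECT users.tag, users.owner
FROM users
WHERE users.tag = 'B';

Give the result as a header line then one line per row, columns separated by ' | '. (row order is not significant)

After WHERE (1 rows):
users.tag | users.owner
B | carol
After SELECT (1 rows):
users.tag | users.owner
B | carol

== RESULT ==
users.tag | users.owner
B | carol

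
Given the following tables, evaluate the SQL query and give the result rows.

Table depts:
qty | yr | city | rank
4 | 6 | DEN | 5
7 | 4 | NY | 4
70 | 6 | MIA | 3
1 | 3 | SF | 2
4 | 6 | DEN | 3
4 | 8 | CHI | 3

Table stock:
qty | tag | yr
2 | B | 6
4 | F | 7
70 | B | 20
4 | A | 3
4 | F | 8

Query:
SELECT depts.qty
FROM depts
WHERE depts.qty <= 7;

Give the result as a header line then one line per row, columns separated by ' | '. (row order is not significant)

After WHERE (5 rows):
depts.qty | depts.yr | depts.city | depts.rank
4 | 6 | DEN | 5
7 | 4 | NY | 4
1 | 3 | SF | 2
4 | 6 | DEN | 3
4 | 8 | CHI | 3
After SELECT (5 rows):
depts.qty
4
7
1
4
4

== RESULT ==
depts.qty
4
7
1
4
4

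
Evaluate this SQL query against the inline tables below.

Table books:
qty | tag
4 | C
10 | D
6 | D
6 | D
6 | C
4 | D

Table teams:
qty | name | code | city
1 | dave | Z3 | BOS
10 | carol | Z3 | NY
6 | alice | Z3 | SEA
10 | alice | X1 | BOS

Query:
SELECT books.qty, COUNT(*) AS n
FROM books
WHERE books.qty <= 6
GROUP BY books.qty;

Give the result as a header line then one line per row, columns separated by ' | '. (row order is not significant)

After WHERE (5 rows):
books.qty | books.tag
4 | C
6 | D
6 | D
6 | C
4 | D
After GROUP BY (2 rows):
books.qty | n
4 | 2
6 | 3

== RESULT ==
books.qty | n
4 | 2
6 | 3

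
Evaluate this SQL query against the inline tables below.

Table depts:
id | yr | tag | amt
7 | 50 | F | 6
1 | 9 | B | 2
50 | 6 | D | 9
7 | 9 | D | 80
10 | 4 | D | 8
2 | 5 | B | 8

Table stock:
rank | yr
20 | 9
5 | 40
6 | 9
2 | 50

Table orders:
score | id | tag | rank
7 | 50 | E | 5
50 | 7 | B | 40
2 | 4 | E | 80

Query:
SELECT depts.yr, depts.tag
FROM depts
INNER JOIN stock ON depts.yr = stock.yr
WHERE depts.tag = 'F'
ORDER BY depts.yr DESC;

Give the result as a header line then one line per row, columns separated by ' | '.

After JOIN stock (5 rows):
depts.id | depts.yr | depts.tag | depts.amt | stock.rank | stock.yr
7 | 50 | F | 6 | 2 | 50
1 | 9 | B | 2 | 20 | 9
1 | 9 | B | 2 | 6 | 9
7 | 9 | D | 80 | 20 | 9
7 | 9 | D | 80 | 6 | 9
After WHERE (1 rows):
depts.id | depts.yr | depts.tag | depts.amt | stock.rank | stock.yr
7 | 50 | F | 6 | 2 | 50
After SELECT (1 rows):
depts.yr | depts.tag
50 | F
After ORDER BY (1 rows):
depts.yr | depts.tag
50 | F

== RESULT ==
depts.yr | depts.tag
50 | F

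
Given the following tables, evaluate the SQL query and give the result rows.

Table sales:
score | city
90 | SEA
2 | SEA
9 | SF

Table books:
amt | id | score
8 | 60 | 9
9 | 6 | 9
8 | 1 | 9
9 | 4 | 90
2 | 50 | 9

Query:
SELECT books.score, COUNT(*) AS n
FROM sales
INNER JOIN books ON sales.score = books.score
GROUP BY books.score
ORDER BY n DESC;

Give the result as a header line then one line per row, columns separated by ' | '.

== RESULT ==
books.score | n
9 | 4
90 | 1

Derivation:
After JOIN books (5 rows):
sales.score | sales.city | books.amt | books.id | books.score
90 | SEA | 9 | 4 | 90
9 | SF | 8 | 60 | 9
9 | SF | 9 | 6 | 9
9 | SF | 8 | 1 | 9
9 | SF | 2 | 50 | 9
After GROUP BY (2 rows):
books.score | n
90 | 1
9 | 4
After ORDER BY (2 rows):
books.score | n
9 | 4
90 | 1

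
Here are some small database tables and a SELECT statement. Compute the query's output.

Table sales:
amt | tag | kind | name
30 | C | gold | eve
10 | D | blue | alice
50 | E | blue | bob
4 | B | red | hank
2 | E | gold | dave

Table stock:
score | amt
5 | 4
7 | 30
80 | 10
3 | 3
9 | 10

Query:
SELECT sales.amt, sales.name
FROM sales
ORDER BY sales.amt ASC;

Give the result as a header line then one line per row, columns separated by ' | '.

== RESULT ==
sales.amt | sales.name
2 | dave
4 | hank
10 | alice
30 | eve
50 | bob

Derivation:
After SELECT (5 rows):
sales.amt | sales.name
30 | eve
10 | alice
50 | bob
4 | hank
2 | dave
After ORDER BY (5 rows):
sales.amt | sales.name
2 | dave
4 | hank
10 | alice
30 | eve
50 | bob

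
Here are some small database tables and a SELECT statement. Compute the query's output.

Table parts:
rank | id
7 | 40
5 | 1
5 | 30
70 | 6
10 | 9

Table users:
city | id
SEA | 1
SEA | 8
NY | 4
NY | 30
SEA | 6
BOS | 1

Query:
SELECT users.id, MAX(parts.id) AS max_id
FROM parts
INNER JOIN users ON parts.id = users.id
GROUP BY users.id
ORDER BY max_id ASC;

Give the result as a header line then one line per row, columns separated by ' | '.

== RESULT ==
users.id | max_id
1 | 1
6 | 6
30 | 30

Derivation:
After JOIN users (4 rows):
parts.rank | parts.id | users.city | users.id
5 | 1 | SEA | 1
5 | 1 | BOS | 1
5 | 30 | NY | 30
70 | 6 | SEA | 6
After GROUP BY (3 rows):
users.id | max_id
1 | 1
30 | 30
6 | 6
After ORDER BY (3 rows):
users.id | max_id
1 | 1
6 | 6
30 | 30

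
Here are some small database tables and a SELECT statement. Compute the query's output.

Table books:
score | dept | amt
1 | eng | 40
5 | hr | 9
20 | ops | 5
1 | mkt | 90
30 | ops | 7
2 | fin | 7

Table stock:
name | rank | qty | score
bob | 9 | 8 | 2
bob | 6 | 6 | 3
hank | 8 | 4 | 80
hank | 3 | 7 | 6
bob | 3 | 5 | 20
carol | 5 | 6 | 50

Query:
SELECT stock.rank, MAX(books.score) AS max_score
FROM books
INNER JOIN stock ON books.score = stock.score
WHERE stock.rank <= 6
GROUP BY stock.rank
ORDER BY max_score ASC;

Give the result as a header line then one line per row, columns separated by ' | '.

After JOIN stock (2 rows):
books.score | books.dept | books.amt | stock.name | stock.rank | stock.qty | stock.score
20 | ops | 5 | bob | 3 | 5 | 20
2 | fin | 7 | bob | 9 | 8 | 2
After WHERE (1 rows):
books.score | books.dept | books.amt | stock.name | stock.rank | stock.qty | stock.score
20 | ops | 5 | bob | 3 | 5 | 20
After GROUP BY (1 rows):
stock.rank | max_score
3 | 20
After ORDER BY (1 rows):
stock.rank | max_score
3 | 20

== RESULT ==
stock.rank | max_score
3 | 20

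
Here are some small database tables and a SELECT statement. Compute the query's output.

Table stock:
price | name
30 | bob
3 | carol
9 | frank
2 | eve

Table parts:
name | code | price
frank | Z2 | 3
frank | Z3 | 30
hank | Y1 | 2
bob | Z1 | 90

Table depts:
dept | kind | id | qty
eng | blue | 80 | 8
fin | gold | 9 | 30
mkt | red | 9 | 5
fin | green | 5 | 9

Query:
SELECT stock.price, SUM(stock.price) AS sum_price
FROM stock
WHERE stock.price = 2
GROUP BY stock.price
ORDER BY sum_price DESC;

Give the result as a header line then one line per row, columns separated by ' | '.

== RESULT ==
stock.price | sum_price
2 | 2

Derivation:
After WHERE (1 rows):
stock.price | stock.name
2 | eve
After GROUP BY (1 rows):
stock.price | sum_price
2 | 2
After ORDER BY (1 rows):
stock.price | sum_price
2 | 2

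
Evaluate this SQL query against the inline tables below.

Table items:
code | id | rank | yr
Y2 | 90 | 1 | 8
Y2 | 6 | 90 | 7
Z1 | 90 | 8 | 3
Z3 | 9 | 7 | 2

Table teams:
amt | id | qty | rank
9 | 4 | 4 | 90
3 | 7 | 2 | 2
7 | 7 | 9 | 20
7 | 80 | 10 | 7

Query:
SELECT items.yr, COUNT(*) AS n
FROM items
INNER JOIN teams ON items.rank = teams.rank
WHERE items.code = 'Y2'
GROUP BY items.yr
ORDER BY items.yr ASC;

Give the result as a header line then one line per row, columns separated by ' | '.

== RESULT ==
items.yr | n
7 | 1

Derivation:
After JOIN teams (2 rows):
items.code | items.id | items.rank | items.yr | teams.amt | teams.id | teams.qty | teams.rank
Y2 | 6 | 90 | 7 | 9 | 4 | 4 | 90
Z3 | 9 | 7 | 2 | 7 | 80 | 10 | 7
After WHERE (1 rows):
items.code | items.id | items.rank | items.yr | teams.amt | teams.id | teams.qty | teams.rank
Y2 | 6 | 90 | 7 | 9 | 4 | 4 | 90
After GROUP BY (1 rows):
items.yr | n
7 | 1
After ORDER BY (1 rows):
items.yr | n
7 | 1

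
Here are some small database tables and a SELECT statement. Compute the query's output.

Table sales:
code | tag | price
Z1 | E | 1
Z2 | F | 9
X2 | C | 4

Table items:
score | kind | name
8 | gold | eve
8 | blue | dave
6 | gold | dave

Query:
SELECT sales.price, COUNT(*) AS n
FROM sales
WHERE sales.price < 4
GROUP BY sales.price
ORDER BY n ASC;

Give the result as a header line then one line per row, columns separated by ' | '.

== RESULT ==
sales.price | n
1 | 1

Derivation:
After WHERE (1 rows):
sales.code | sales.tag | sales.price
Z1 | E | 1
After GROUP BY (1 rows):
sales.price | n
1 | 1
After ORDER BY (1 rows):
sales.price | n
1 | 1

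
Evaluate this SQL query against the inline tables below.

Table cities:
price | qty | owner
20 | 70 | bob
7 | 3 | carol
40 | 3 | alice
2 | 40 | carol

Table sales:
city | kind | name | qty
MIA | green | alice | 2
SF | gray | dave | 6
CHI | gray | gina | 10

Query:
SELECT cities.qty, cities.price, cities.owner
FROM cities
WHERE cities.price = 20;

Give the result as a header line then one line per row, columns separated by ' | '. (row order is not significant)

== RESULT ==
cities.qty | cities.price | cities.owner
70 | 20 | bob

Derivation:
After WHERE (1 rows):
cities.price | cities.qty | cities.owner
20 | 70 | bob
After SELECT (1 rows):
cities.qty | cities.price | cities.owner
70 | 20 | bob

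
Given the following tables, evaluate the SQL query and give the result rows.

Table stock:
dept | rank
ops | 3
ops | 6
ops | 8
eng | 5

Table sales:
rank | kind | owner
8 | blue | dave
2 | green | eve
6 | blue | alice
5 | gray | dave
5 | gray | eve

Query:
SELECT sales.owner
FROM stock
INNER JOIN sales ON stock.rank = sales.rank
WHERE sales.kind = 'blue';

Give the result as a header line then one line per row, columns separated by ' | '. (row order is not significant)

== RESULT ==
sales.owner
alice
dave

Derivation:
After JOIN sales (4 rows):
stock.dept | stock.rank | sales.rank | sales.kind | sales.owner
ops | 6 | 6 | blue | alice
ops | 8 | 8 | blue | dave
eng | 5 | 5 | gray | dave
eng | 5 | 5 | gray | eve
After WHERE (2 rows):
stock.dept | stock.rank | sales.rank | sales.kind | sales.owner
ops | 6 | 6 | blue | alice
ops | 8 | 8 | blue | dave
After SELECT (2 rows):
sales.owner
alice
dave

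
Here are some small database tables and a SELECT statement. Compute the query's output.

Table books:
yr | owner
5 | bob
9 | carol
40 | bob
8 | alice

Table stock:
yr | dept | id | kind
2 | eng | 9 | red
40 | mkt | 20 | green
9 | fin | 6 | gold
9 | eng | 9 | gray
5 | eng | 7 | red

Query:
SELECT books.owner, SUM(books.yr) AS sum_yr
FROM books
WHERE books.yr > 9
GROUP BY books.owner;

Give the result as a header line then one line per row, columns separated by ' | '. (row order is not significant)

After WHERE (1 rows):
books.yr | books.owner
40 | bob
After GROUP BY (1 rows):
books.owner | sum_yr
bob | 40

== RESULT ==
books.owner | sum_yr
bob | 40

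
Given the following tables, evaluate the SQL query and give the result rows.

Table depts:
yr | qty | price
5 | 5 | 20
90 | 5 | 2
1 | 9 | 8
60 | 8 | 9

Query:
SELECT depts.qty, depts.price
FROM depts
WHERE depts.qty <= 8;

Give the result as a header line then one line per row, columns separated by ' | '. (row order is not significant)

== RESULT ==
depts.qty | depts.price
5 | 20
5 | 2
8 | 9

Derivation:
After WHERE (3 rows):
depts.yr | depts.qty | depts.price
5 | 5 | 20
90 | 5 | 2
60 | 8 | 9
After SELECT (3 rows):
depts.qty | depts.price
5 | 20
5 | 2
8 | 9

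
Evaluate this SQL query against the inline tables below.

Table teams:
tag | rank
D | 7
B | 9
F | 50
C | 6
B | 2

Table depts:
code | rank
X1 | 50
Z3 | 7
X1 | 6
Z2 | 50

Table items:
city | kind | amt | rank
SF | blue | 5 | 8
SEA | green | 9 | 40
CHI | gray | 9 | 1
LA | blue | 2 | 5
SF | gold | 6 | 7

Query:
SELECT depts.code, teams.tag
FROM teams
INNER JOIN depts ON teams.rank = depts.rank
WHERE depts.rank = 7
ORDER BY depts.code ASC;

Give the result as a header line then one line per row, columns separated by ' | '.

After JOIN depts (4 rows):
teams.tag | teams.rank | depts.code | depts.rank
D | 7 | Z3 | 7
F | 50 | X1 | 50
F | 50 | Z2 | 50
C | 6 | X1 | 6
After WHERE (1 rows):
teams.tag | teams.rank | depts.code | depts.rank
D | 7 | Z3 | 7
After SELECT (1 rows):
depts.code | teams.tag
Z3 | D
After ORDER BY (1 rows):
depts.code | teams.tag
Z3 | D

== RESULT ==
depts.code | teams.tag
Z3 | D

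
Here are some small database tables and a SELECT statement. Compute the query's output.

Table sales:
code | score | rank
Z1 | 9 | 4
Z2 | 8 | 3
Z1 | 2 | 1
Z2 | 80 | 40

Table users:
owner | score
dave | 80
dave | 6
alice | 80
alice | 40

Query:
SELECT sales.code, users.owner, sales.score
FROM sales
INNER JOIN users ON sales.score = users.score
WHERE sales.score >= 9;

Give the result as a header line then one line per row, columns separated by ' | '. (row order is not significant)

After JOIN users (2 rows):
sales.code | sales.score | sales.rank | users.owner | users.score
Z2 | 80 | 40 | dave | 80
Z2 | 80 | 40 | alice | 80
After WHERE (2 rows):
sales.code | sales.score | sales.rank | users.owner | users.score
Z2 | 80 | 40 | dave | 80
Z2 | 80 | 40 | alice | 80
After SELECT (2 rows):
sales.code | users.owner | sales.score
Z2 | dave | 80
Z2 | alice | 80

== RESULT ==
sales.code | users.owner | sales.score
Z2 | dave | 80
Z2 | alice | 80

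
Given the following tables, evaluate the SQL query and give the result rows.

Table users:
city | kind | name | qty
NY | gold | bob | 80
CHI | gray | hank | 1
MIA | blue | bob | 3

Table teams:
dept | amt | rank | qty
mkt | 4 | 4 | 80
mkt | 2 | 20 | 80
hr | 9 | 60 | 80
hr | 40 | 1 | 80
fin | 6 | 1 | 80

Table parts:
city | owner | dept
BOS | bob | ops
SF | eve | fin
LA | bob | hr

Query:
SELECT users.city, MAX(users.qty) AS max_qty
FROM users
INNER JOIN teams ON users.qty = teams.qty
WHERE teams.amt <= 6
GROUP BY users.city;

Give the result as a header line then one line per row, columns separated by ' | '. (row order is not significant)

After JOIN teams (5 rows):
users.city | users.kind | users.name | users.qty | teams.dept | teams.amt | teams.rank | teams.qty
NY | gold | bob | 80 | mkt | 4 | 4 | 80
NY | gold | bob | 80 | mkt | 2 | 20 | 80
NY | gold | bob | 80 | hr | 9 | 60 | 80
NY | gold | bob | 80 | hr | 40 | 1 | 80
NY | gold | bob | 80 | fin | 6 | 1 | 80
After WHERE (3 rows):
users.city | users.kind | users.name | users.qty | teams.dept | teams.amt | teams.rank | teams.qty
NY | gold | bob | 80 | mkt | 4 | 4 | 80
NY | gold | bob | 80 | mkt | 2 | 20 | 80
NY | gold | bob | 80 | fin | 6 | 1 | 80
After GROUP BY (1 rows):
users.city | max_qty
NY | 80

== RESULT ==
users.city | max_qty
NY | 80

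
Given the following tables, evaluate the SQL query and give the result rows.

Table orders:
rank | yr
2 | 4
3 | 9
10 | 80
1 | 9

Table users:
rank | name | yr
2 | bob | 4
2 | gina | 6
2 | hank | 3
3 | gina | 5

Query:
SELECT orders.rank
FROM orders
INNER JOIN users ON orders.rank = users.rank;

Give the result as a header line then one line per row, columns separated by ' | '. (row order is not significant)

== RESULT ==
orders.rank
2
2
2
3

Derivation:
After JOIN users (4 rows):
orders.rank | orders.yr | users.rank | users.name | users.yr
2 | 4 | 2 | bob | 4
2 | 4 | 2 | gina | 6
2 | 4 | 2 | hank | 3
3 | 9 | 3 | gina | 5
After SELECT (4 rows):
orders.rank
2
2
2
3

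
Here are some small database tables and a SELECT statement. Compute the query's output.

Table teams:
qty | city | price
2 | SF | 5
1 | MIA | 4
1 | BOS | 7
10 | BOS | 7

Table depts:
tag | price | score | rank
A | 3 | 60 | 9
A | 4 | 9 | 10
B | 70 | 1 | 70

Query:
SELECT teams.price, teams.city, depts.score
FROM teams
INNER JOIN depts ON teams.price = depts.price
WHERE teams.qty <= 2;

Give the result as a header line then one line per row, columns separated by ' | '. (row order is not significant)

== RESULT ==
teams.price | teams.city | depts.score
4 | MIA | 9

Derivation:
After JOIN depts (1 rows):
teams.qty | teams.city | teams.price | depts.tag | depts.price | depts.score | depts.rank
1 | MIA | 4 | A | 4 | 9 | 10
After WHERE (1 rows):
teams.qty | teams.city | teams.price | depts.tag | depts.price | depts.score | depts.rank
1 | MIA | 4 | A | 4 | 9 | 10
After SELECT (1 rows):
teams.price | teams.city | depts.score
4 | MIA | 9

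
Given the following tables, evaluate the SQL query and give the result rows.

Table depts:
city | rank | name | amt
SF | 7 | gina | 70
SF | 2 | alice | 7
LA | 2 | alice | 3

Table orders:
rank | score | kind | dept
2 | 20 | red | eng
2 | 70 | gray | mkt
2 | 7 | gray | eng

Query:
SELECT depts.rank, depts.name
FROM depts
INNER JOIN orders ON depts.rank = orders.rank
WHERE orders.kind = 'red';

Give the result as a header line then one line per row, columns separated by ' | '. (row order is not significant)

After JOIN orders (6 rows):
depts.city | depts.rank | depts.name | depts.amt | orders.rank | orders.score | orders.kind | orders.dept
SF | 2 | alice | 7 | 2 | 20 | red | eng
SF | 2 | alice | 7 | 2 | 70 | gray | mkt
SF | 2 | alice | 7 | 2 | 7 | gray | eng
LA | 2 | alice | 3 | 2 | 20 | red | eng
LA | 2 | alice | 3 | 2 | 70 | gray | mkt
LA | 2 | alice | 3 | 2 | 7 | gray | eng
After WHERE (2 rows):
depts.city | depts.rank | depts.name | depts.amt | orders.rank | orders.score | orders.kind | orders.dept
SF | 2 | alice | 7 | 2 | 20 | red | eng
LA | 2 | alice | 3 | 2 | 20 | red | eng
After SELECT (2 rows):
depts.rank | depts.name
2 | alice
2 | alice

== RESULT ==
depts.rank | depts.name
2 | alice
2 | alice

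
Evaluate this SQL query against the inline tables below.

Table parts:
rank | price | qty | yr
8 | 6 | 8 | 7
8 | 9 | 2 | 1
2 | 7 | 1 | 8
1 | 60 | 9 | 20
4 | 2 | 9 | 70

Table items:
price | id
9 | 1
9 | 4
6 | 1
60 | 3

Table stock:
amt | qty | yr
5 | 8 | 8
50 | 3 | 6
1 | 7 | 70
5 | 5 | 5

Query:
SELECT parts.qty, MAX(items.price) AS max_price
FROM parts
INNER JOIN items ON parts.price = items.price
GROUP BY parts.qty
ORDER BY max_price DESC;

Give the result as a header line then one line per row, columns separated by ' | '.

After JOIN items (4 rows):
parts.rank | parts.price | parts.qty | parts.yr | items.price | items.id
8 | 6 | 8 | 7 | 6 | 1
8 | 9 | 2 | 1 | 9 | 1
8 | 9 | 2 | 1 | 9 | 4
1 | 60 | 9 | 20 | 60 | 3
After GROUP BY (3 rows):
parts.qty | max_price
8 | 6
2 | 9
9 | 60
After ORDER BY (3 rows):
parts.qty | max_price
9 | 60
2 | 9
8 | 6

== RESULT ==
parts.qty | max_price
9 | 60
2 | 9
8 | 6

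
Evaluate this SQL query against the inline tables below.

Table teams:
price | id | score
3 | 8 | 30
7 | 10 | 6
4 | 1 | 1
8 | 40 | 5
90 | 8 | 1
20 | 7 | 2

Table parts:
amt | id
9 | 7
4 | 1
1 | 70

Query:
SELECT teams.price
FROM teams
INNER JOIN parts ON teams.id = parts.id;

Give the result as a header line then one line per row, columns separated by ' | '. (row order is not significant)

== RESULT ==
teams.price
4
20

Derivation:
After JOIN parts (2 rows):
teams.price | teams.id | teams.score | parts.amt | parts.id
4 | 1 | 1 | 4 | 1
20 | 7 | 2 | 9 | 7
After SELECT (2 rows):
teams.price
4
20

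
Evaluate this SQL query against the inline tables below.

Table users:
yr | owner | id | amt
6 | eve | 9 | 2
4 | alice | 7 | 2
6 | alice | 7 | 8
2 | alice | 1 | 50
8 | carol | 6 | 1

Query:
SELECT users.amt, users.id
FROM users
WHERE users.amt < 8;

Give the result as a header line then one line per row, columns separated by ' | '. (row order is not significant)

After WHERE (3 rows):
users.yr | users.owner | users.id | users.amt
6 | eve | 9 | 2
4 | alice | 7 | 2
8 | carol | 6 | 1
After SELECT (3 rows):
users.amt | users.id
2 | 9
2 | 7
1 | 6

== RESULT ==
users.amt | users.id
2 | 9
2 | 7
1 | 6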